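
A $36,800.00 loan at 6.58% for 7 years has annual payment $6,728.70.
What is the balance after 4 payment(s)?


Formula: Balance = PV*(1+r)^k - PMT*((1+r)^k - 1)/r
Growth: (1 + 0.0658)^4 = 1.290336
Accumulated factor: ((1+r)^k - 1)/r = 4.412403
Balance = $36,800.00 * 1.290336 - $6,728.70 * 4.412403
Balance = $17,794.63

$17,794.63


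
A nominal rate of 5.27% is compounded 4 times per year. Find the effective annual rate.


Formula: EAR = (1 + r/m)^m - 1
Period rate: r/m = 0.0527 / 4 = 0.013175
Compounding: (1 + 0.013175)^4 = 1.053751
EAR = 1.053751 - 1 = 0.053751

0.053751


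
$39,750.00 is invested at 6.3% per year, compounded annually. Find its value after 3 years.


Formula: FV = P * (1 + r)^n
Substituting: FV = $39,750.00 * (1 + 0.063)^3
Growth factor: (1.063)^3 = 1.201157
FV = $39,750.00 * 1.201157 = $47,745.99

$47,745.99


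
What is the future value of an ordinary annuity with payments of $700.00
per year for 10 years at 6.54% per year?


Formula: FV = PMT * ((1+r)^n - 1) / r
Growth factor: (1 + 0.0654)^10 = 1.8842
Numerator: 1.8842 - 1 = 0.8842
FV = $700.00 * 0.8842 / 0.0654 = $9,463.91

$9,463.91


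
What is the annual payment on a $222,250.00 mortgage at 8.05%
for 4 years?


Formula: PMT = PV * r / (1 - (1+r)^(-n))
Denominator: 1 - (1 + 0.0805)^(-4) = 0.26633
Numerator: $222,250.00 * 0.0805 = 17891.125
PMT = 17891.125 / 0.26633 = $67,176.59

$67,176.59


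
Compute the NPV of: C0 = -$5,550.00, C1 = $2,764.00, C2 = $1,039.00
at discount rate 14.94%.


Formula: NPV = C0 + C1/(1+r) + C2/(1+r)^2
Discount C1: $2,764.00 / (1 + 0.1494) = $2,404.73
Discount C2: $1,039.00 / (1 + 0.1494)^2 = $786.45
NPV = -$5,550.00 + $2,404.73 + $786.45 = -$2,358.81

-$2,358.81


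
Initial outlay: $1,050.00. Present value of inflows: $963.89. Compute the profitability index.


Formula: PI = PV(cash flows) / initial investment
Substituting: PI = $963.89 / $1,050.00
PI = 0.918

0.918


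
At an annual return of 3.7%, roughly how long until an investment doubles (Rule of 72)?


Formula: Years ≈ 72 / r
Substituting: Years ≈ 72 / 3.7
Years ≈ 19.5

19.5 years


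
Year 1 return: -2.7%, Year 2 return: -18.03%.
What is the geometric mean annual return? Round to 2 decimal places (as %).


Formula: Geometric mean = ((1+r1)*(1+r2))^(1/2) - 1
Product: (1 + -0.027) * (1 + -0.1803) = 0.973 * 0.8197 = 0.797568
Square root: 0.797568^0.5 = 0.893067
Geometric mean = 0.893067 - 1 = -0.106933
As percentage: -10.69%

-10.69%


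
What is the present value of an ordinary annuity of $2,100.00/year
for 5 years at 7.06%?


Formula: PV = PMT * (1 - (1+r)^(-n)) / r
Discount factor: (1 + 0.0706)^(-5) = 0.710991
Bracket: 1 - 0.710991 = 0.289009
PV = $2,100.00 * 0.289009 / 0.0706 = $8,596.60

$8,596.60


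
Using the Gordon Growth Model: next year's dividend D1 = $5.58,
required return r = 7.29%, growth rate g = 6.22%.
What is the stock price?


Formula: P = D1 / (r - g)
Spread: r - g = 0.0729 - 0.0622 = 0.0107
Substituting: P = $5.58 / 0.0107
P = $521.50

$521.50


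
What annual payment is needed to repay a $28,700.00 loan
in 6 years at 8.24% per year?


Formula: PMT = PV * r / (1 - (1+r)^(-n))
Denominator: 1 - (1 + 0.0824)^(-6) = 0.378168
Numerator: $28,700.00 * 0.0824 = 2364.88
PMT = 2364.88 / 0.378168 = $6,253.52

$6,253.52


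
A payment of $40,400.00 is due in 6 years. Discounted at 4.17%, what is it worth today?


Formula: PV = FV / (1 + r)^n
Substituting: PV = $40,400.00 / (1 + 0.0417)^6
Discount factor: (1.0417)^6 = 1.27778
PV = $40,400.00 / 1.27778 = $31,617.34

$31,617.34


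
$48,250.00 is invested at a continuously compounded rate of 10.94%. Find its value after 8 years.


Formula: FV = P * e^(r*t)
Exponent: r*t = 0.1094 * 8 = 0.8752
e^(0.8752) = 2.399355
FV = $48,250.00 * 2.399355 = $115,768.88

$115,768.88


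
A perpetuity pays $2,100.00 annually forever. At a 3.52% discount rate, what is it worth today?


Formula: PV = C / r
Substituting: PV = $2,100.00 / 0.0352
PV = $59,659.09

$59,659.09


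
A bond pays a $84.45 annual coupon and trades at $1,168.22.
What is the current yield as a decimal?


Formula: Current yield = annual coupon / price
Substituting: CY = $84.45 / $1,168.22
CY = 0.072289

0.072289


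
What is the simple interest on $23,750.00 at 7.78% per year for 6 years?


Formula: I = P * r * t
Substituting: I = $23,750.00 * 0.0778 * 6
Step: I = $23,750.00 * 0.4668
I = $11,086.50

$11,086.50


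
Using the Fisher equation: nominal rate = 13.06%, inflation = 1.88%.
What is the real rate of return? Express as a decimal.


Formula: (1 + r_real) = (1 + r_nom) / (1 + inflation)
Substituting: (1 + r_real) = 1.1306 / 1.0188
(1 + r_real) = 1.109737
r_real = 1.109737 - 1 = 0.109737

0.109737


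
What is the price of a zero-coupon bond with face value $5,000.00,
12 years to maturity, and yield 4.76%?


Formula: Price = FV / (1 + r)^n
Substituting: Price = $5,000.00 / (1 + 0.0476)^12
Discount factor: (1.0476)^12 = 1.747213
Price = $5,000.00 / 1.747213 = $2,861.70

$2,861.70


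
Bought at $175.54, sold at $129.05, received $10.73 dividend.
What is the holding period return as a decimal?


Formula: HPR = (P1 - P0 + D) / P0
Gain: $129.05 - $175.54 + $10.73 = -$35.76
HPR = -$35.76 / $175.54 = -0.2037

-0.2037


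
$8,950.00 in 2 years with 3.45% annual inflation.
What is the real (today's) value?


Formula: Real value = nominal / (1 + inflation)^years
Price level: (1 + 0.0345)^2 = 1.07019
Real value = $8,950.00 / 1.07019 = $8,363.00

$8,363.00


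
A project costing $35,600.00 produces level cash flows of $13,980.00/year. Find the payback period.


Formula: Payback = investment / annual cash flow
Substituting: Payback = $35,600.00 / $13,980.00
Payback = 2.5465 years

2.5465 years


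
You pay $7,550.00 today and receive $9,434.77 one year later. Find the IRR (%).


Formula: IRR = C1/C0 - 1
Substituting: IRR = $9,434.77 / $7,550.00 - 1
Ratio: 1.249638 - 1 = 0.249638
IRR = 24.9638%

24.9638%


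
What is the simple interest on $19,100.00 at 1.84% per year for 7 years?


Formula: I = P * r * t
Substituting: I = $19,100.00 * 0.0184 * 7
Step: I = $19,100.00 * 0.1288
I = $2,460.08

$2,460.08


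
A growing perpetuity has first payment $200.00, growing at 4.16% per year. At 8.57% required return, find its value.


Formula: PV = C / (r - g)
Spread: r - g = 0.0857 - 0.0416 = 0.0441
Substituting: PV = $200.00 / 0.0441
PV = $4,535.15

$4,535.15


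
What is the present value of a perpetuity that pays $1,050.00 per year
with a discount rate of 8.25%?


Formula: PV = C / r
Substituting: PV = $1,050.00 / 0.0825
PV = $12,727.27

$12,727.27


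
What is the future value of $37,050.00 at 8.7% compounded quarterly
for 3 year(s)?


Formula: FV = P * (1 + r/m)^(m*t)
Period rate: r/m = 0.087 / 4 = 0.02175
Total periods: m*t = 4 * 3 = 12
Growth factor: (1 + 0.02175)^12 = 1.2946
FV = $37,050.00 * 1.2946 = $47,964.95

$47,964.95


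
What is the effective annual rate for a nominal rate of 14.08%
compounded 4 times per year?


Formula: EAR = (1 + r/m)^m - 1
Period rate: r/m = 0.1408 / 4 = 0.0352
Compounding: (1 + 0.0352)^4 = 1.14841
EAR = 1.14841 - 1 = 0.14841

0.14841


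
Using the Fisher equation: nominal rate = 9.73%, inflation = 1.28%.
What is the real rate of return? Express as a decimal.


Formula: (1 + r_real) = (1 + r_nom) / (1 + inflation)
Substituting: (1 + r_real) = 1.0973 / 1.0128
(1 + r_real) = 1.083432
r_real = 1.083432 - 1 = 0.083432

0.083432


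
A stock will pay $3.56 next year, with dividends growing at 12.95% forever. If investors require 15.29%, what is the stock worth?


Formula: P = D1 / (r - g)
Spread: r - g = 0.1529 - 0.1295 = 0.0234
Substituting: P = $3.56 / 0.0234
P = $152.14

$152.14


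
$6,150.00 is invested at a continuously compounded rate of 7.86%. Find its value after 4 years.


Formula: FV = P * e^(r*t)
Exponent: r*t = 0.0786 * 4 = 0.3144
e^(0.3144) = 1.369437
FV = $6,150.00 * 1.369437 = $8,422.04

$8,422.04


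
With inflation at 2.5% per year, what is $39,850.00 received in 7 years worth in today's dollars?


Formula: Real value = nominal / (1 + inflation)^years
Price level: (1 + 0.025)^7 = 1.188686
Real value = $39,850.00 / 1.188686 = $33,524.42

$33,524.42


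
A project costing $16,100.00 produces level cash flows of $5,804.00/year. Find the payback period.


Formula: Payback = investment / annual cash flow
Substituting: Payback = $16,100.00 / $5,804.00
Payback = 2.7739 years

2.7739 years


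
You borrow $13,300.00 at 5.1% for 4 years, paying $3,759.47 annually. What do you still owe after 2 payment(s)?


Formula: Balance = PV*(1+r)^k - PMT*((1+r)^k - 1)/r
Growth: (1 + 0.051)^2 = 1.104601
Accumulated factor: ((1+r)^k - 1)/r = 2.051
Balance = $13,300.00 * 1.104601 - $3,759.47 * 2.051
Balance = $6,980.52

$6,980.52


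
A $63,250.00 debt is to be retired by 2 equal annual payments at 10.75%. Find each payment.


Formula: PMT = PV * r / (1 - (1+r)^(-n))
Denominator: 1 - (1 + 0.1075)^(-2) = 0.184709
Numerator: $63,250.00 * 0.1075 = 6799.375
PMT = 6799.375 / 0.184709 = $36,811.24

$36,811.24


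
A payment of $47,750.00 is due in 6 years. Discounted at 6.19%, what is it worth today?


Formula: PV = FV / (1 + r)^n
Substituting: PV = $47,750.00 / (1 + 0.0619)^6
Discount factor: (1.0619)^6 = 1.433843
PV = $47,750.00 / 1.433843 = $33,302.10

$33,302.10


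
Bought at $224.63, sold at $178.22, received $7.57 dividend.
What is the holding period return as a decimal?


Formula: HPR = (P1 - P0 + D) / P0
Gain: $178.22 - $224.63 + $7.57 = -$38.84
HPR = -$38.84 / $224.63 = -0.1729

-0.1729


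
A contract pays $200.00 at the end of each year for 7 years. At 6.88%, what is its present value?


Formula: PV = PMT * (1 - (1+r)^(-n)) / r
Discount factor: (1 + 0.0688)^(-7) = 0.627661
Bracket: 1 - 0.627661 = 0.372339
PV = $200.00 * 0.372339 / 0.0688 = $1,082.38

$1,082.38


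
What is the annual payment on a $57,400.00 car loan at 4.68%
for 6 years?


Formula: PMT = PV * r / (1 - (1+r)^(-n))
Denominator: 1 - (1 + 0.0468)^(-6) = 0.239993
Numerator: $57,400.00 * 0.0468 = 2686.32
PMT = 2686.32 / 0.239993 = $11,193.34

$11,193.34


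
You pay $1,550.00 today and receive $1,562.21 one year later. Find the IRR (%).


Formula: IRR = C1/C0 - 1
Substituting: IRR = $1,562.21 / $1,550.00 - 1
Ratio: 1.007877 - 1 = 0.007877
IRR = 0.7877%

0.7877%


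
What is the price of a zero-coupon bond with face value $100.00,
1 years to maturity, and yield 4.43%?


Formula: Price = FV / (1 + r)^n
Substituting: Price = $100.00 / (1 + 0.0443)^1
Discount factor: (1.0443)^1 = 1.0443
Price = $100.00 / 1.0443 = $95.76

$95.76


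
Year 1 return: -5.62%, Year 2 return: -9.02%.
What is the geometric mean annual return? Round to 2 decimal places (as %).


Formula: Geometric mean = ((1+r1)*(1+r2))^(1/2) - 1
Product: (1 + -0.0562) * (1 + -0.0902) = 0.9438 * 0.9098 = 0.858669
Square root: 0.858669^0.5 = 0.926644
Geometric mean = 0.926644 - 1 = -0.073356
As percentage: -7.34%

-7.34%


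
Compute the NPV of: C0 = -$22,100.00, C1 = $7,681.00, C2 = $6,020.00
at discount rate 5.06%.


Formula: NPV = C0 + C1/(1+r) + C2/(1+r)^2
Discount C1: $7,681.00 / (1 + 0.0506) = $7,311.06
Discount C2: $6,020.00 / (1 + 0.0506)^2 = $5,454.08
NPV = -$22,100.00 + $7,311.06 + $5,454.08 = -$9,334.86

-$9,334.86


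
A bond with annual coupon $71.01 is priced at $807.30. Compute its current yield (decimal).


Formula: Current yield = annual coupon / price
Substituting: CY = $71.01 / $807.30
CY = 0.08796

0.08796


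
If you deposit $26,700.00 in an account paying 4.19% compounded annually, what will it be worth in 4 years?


Formula: FV = P * (1 + r)^n
Substituting: FV = $26,700.00 * (1 + 0.0419)^4
Growth factor: (1.0419)^4 = 1.178431
FV = $26,700.00 * 1.178431 = $31,464.11

$31,464.11


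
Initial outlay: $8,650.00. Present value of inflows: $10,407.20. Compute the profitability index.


Formula: PI = PV(cash flows) / initial investment
Substituting: PI = $10,407.20 / $8,650.00
PI = 1.2031

1.2031


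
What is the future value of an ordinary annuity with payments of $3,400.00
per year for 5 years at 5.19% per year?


Formula: FV = PMT * ((1+r)^n - 1) / r
Growth factor: (1 + 0.0519)^5 = 1.287871
Numerator: 1.287871 - 1 = 0.287871
FV = $3,400.00 * 0.287871 / 0.0519 = $18,858.58

$18,858.58


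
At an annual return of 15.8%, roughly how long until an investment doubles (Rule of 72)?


Formula: Years ≈ 72 / r
Substituting: Years ≈ 72 / 15.8
Years ≈ 4.6

4.6 years


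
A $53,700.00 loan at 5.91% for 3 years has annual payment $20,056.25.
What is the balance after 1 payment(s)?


Formula: Balance = PV*(1+r)^k - PMT*((1+r)^k - 1)/r
Growth: (1 + 0.0591)^1 = 1.0591
Accumulated factor: ((1+r)^k - 1)/r = 1.0
Balance = $53,700.00 * 1.0591 - $20,056.25 * 1.0
Balance = $36,817.42

$36,817.42


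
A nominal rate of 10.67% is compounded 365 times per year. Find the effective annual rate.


Formula: EAR = (1 + r/m)^m - 1
Period rate: r/m = 0.1067 / 365 = 0.000292
Compounding: (1 + 0.000292)^365 = 1.112583
EAR = 1.112583 - 1 = 0.112583

0.112583


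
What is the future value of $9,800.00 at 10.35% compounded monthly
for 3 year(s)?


Formula: FV = P * (1 + r/m)^(m*t)
Period rate: r/m = 0.1035 / 12 = 0.008625
Total periods: m*t = 12 * 3 = 36
Growth factor: (1 + 0.008625)^36 = 1.362292
FV = $9,800.00 * 1.362292 = $13,350.46

$13,350.46


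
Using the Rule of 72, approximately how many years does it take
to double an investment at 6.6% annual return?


Formula: Years ≈ 72 / r
Substituting: Years ≈ 72 / 6.6
Years ≈ 10.9

10.9 years


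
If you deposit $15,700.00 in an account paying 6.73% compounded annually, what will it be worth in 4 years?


Formula: FV = P * (1 + r)^n
Substituting: FV = $15,700.00 * (1 + 0.0673)^4
Growth factor: (1.0673)^4 = 1.297616
FV = $15,700.00 * 1.297616 = $20,372.56

$20,372.56


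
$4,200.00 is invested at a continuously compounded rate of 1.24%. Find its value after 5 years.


Formula: FV = P * e^(r*t)
Exponent: r*t = 0.0124 * 5 = 0.062
e^(0.062) = 1.063962
FV = $4,200.00 * 1.063962 = $4,468.64

$4,468.64


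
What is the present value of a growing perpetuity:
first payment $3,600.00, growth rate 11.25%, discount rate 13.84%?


Formula: PV = C / (r - g)
Spread: r - g = 0.1384 - 0.1125 = 0.0259
Substituting: PV = $3,600.00 / 0.0259
PV = $138,996.14

$138,996.14


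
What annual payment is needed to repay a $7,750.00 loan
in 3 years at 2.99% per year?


Formula: PMT = PV * r / (1 - (1+r)^(-n))
Denominator: 1 - (1 + 0.0299)^(-3) = 0.084592
Numerator: $7,750.00 * 0.0299 = 231.725
PMT = 231.725 / 0.084592 = $2,739.33

$2,739.33


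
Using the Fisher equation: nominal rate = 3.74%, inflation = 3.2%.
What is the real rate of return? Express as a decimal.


Formula: (1 + r_real) = (1 + r_nom) / (1 + inflation)
Substituting: (1 + r_real) = 1.0374 / 1.032
(1 + r_real) = 1.005233
r_real = 1.005233 - 1 = 0.005233

0.005233


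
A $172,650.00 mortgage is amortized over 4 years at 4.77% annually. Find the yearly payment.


Formula: PMT = PV * r / (1 - (1+r)^(-n))
Denominator: 1 - (1 + 0.0477)^(-4) = 0.170049
Numerator: $172,650.00 * 0.0477 = 8235.405
PMT = 8235.405 / 0.170049 = $48,429.48

$48,429.48


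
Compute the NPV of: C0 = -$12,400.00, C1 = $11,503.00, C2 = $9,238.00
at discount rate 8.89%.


Formula: NPV = C0 + C1/(1+r) + C2/(1+r)^2
Discount C1: $11,503.00 / (1 + 0.0889) = $10,563.87
Discount C2: $9,238.00 / (1 + 0.0889)^2 = $7,791.16
NPV = -$12,400.00 + $10,563.87 + $7,791.16 = $5,955.03

$5,955.03


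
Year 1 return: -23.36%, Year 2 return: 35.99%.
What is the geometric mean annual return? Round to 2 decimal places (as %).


Formula: Geometric mean = ((1+r1)*(1+r2))^(1/2) - 1
Product: (1 + -0.2336) * (1 + 0.3599) = 0.7664 * 1.3599 = 1.042227
Square root: 1.042227^0.5 = 1.020895
Geometric mean = 1.020895 - 1 = 0.020895
As percentage: 2.09%

2.09%


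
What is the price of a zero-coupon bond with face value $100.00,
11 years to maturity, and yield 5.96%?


Formula: Price = FV / (1 + r)^n
Substituting: Price = $100.00 / (1 + 0.0596)^11
Discount factor: (1.0596)^11 = 1.890434
Price = $100.00 / 1.890434 = $52.90

$52.90


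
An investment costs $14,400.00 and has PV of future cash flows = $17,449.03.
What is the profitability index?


Formula: PI = PV(cash flows) / initial investment
Substituting: PI = $17,449.03 / $14,400.00
PI = 1.2117

1.2117


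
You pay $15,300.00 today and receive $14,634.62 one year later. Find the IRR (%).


Formula: IRR = C1/C0 - 1
Substituting: IRR = $14,634.62 / $15,300.00 - 1
Ratio: 0.956511 - 1 = -0.043489
IRR = -4.3489%

-4.3489%


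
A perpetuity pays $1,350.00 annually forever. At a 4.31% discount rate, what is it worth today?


Formula: PV = C / r
Substituting: PV = $1,350.00 / 0.0431
PV = $31,322.51

$31,322.51


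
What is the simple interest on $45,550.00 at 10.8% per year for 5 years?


Formula: I = P * r * t
Substituting: I = $45,550.00 * 0.108 * 5
Step: I = $45,550.00 * 0.54
I = $24,597.00

$24,597.00


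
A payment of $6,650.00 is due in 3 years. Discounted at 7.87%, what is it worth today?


Formula: PV = FV / (1 + r)^n
Substituting: PV = $6,650.00 / (1 + 0.0787)^3
Discount factor: (1.0787)^3 = 1.255169
PV = $6,650.00 / 1.255169 = $5,298.09

$5,298.09


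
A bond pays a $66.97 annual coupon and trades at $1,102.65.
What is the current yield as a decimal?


Formula: Current yield = annual coupon / price
Substituting: CY = $66.97 / $1,102.65
CY = 0.060736

0.060736


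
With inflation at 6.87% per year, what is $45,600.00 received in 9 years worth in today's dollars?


Formula: Real value = nominal / (1 + inflation)^years
Price level: (1 + 0.0687)^9 = 1.818454
Real value = $45,600.00 / 1.818454 = $25,076.25

$25,076.25


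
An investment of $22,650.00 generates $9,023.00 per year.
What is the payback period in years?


Formula: Payback = investment / annual cash flow
Substituting: Payback = $22,650.00 / $9,023.00
Payback = 2.5103 years

2.5103 years


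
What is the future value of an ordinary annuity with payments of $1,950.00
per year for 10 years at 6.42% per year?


Formula: FV = PMT * ((1+r)^n - 1) / r
Growth factor: (1 + 0.0642)^10 = 1.863084
Numerator: 1.863084 - 1 = 0.863084
FV = $1,950.00 * 0.863084 / 0.0642 = $26,215.18

$26,215.18


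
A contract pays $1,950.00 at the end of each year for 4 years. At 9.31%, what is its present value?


Formula: PV = PMT * (1 - (1+r)^(-n)) / r
Discount factor: (1 + 0.0931)^(-4) = 0.700423
Bracket: 1 - 0.700423 = 0.299577
PV = $1,950.00 * 0.299577 / 0.0931 = $6,274.71

$6,274.71


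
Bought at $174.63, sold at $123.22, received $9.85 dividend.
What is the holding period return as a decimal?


Formula: HPR = (P1 - P0 + D) / P0
Gain: $123.22 - $174.63 + $9.85 = -$41.56
HPR = -$41.56 / $174.63 = -0.238

-0.238


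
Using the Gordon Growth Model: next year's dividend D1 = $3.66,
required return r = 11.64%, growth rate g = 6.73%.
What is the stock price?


Formula: P = D1 / (r - g)
Spread: r - g = 0.1164 - 0.0673 = 0.0491
Substituting: P = $3.66 / 0.0491
P = $74.54

$74.54


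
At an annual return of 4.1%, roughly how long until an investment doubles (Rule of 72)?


Formula: Years ≈ 72 / r
Substituting: Years ≈ 72 / 4.1
Years ≈ 17.6

17.6 years


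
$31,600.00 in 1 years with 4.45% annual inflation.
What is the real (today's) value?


Formula: Real value = nominal / (1 + inflation)^years
Price level: (1 + 0.0445)^1 = 1.0445
Real value = $31,600.00 / 1.0445 = $30,253.71

$30,253.71


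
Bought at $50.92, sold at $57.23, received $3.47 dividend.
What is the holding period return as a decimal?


Formula: HPR = (P1 - P0 + D) / P0
Gain: $57.23 - $50.92 + $3.47 = $9.78
HPR = $9.78 / $50.92 = 0.1921

0.1921


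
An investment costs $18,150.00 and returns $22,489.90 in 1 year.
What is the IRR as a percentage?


Formula: IRR = C1/C0 - 1
Substituting: IRR = $22,489.90 / $18,150.00 - 1
Ratio: 1.239113 - 1 = 0.239113
IRR = 23.9113%

23.9113%


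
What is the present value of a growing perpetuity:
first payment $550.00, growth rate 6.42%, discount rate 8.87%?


Formula: PV = C / (r - g)
Spread: r - g = 0.0887 - 0.0642 = 0.0245
Substituting: PV = $550.00 / 0.0245
PV = $22,448.98

$22,448.98


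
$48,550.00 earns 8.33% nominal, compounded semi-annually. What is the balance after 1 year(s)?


Formula: FV = P * (1 + r/m)^(m*t)
Period rate: r/m = 0.0833 / 2 = 0.04165
Total periods: m*t = 2 * 1 = 2
Growth factor: (1 + 0.04165)^2 = 1.085035
FV = $48,550.00 * 1.085035 = $52,678.44

$52,678.44


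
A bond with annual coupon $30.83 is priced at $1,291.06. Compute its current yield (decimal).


Formula: Current yield = annual coupon / price
Substituting: CY = $30.83 / $1,291.06
CY = 0.02388

0.02388


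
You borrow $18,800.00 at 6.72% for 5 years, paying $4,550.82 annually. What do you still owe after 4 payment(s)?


Formula: Balance = PV*(1+r)^k - PMT*((1+r)^k - 1)/r
Growth: (1 + 0.0672)^4 = 1.297129
Accumulated factor: ((1+r)^k - 1)/r = 4.421567
Balance = $18,800.00 * 1.297129 - $4,550.82 * 4.421567
Balance = $4,264.28

$4,264.28


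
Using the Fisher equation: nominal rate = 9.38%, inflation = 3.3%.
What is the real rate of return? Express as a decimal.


Formula: (1 + r_real) = (1 + r_nom) / (1 + inflation)
Substituting: (1 + r_real) = 1.0938 / 1.033
(1 + r_real) = 1.058858
r_real = 1.058858 - 1 = 0.058858

0.058858


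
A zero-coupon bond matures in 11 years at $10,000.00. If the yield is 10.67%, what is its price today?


Formula: Price = FV / (1 + r)^n
Substituting: Price = $10,000.00 / (1 + 0.1067)^11
Discount factor: (1.1067)^11 = 3.050205
Price = $10,000.00 / 3.050205 = $3,278.47

$3,278.47


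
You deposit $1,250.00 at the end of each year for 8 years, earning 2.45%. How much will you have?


Formula: FV = PMT * ((1+r)^n - 1) / r
Growth factor: (1 + 0.0245)^8 = 1.213656
Numerator: 1.213656 - 1 = 0.213656
FV = $1,250.00 * 0.213656 / 0.0245 = $10,900.83

$10,900.83


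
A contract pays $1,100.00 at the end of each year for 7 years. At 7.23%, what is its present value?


Formula: PV = PMT * (1 - (1+r)^(-n)) / r
Discount factor: (1 + 0.0723)^(-7) = 0.613459
Bracket: 1 - 0.613459 = 0.386541
PV = $1,100.00 * 0.386541 / 0.0723 = $5,880.98

$5,880.98


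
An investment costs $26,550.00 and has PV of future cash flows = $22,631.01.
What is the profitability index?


Formula: PI = PV(cash flows) / initial investment
Substituting: PI = $22,631.01 / $26,550.00
PI = 0.8524

0.8524


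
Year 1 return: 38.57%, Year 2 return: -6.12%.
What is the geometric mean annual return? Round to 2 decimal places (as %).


Formula: Geometric mean = ((1+r1)*(1+r2))^(1/2) - 1
Product: (1 + 0.3857) * (1 + -0.0612) = 1.3857 * 0.9388 = 1.300895
Square root: 1.300895^0.5 = 1.140568
Geometric mean = 1.140568 - 1 = 0.140568
As percentage: 14.06%

14.06%


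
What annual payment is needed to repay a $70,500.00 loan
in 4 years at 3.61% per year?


Formula: PMT = PV * r / (1 - (1+r)^(-n))
Denominator: 1 - (1 + 0.0361)^(-4) = 0.132253
Numerator: $70,500.00 * 0.0361 = 2545.05
PMT = 2545.05 / 0.132253 = $19,243.85

$19,243.85


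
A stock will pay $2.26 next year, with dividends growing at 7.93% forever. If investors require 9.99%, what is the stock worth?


Formula: P = D1 / (r - g)
Spread: r - g = 0.0999 - 0.0793 = 0.0206
Substituting: P = $2.26 / 0.0206
P = $109.71

$109.71


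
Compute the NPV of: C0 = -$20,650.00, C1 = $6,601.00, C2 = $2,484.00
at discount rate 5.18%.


Formula: NPV = C0 + C1/(1+r) + C2/(1+r)^2
Discount C1: $6,601.00 / (1 + 0.0518) = $6,275.91
Discount C2: $2,484.00 / (1 + 0.0518)^2 = $2,245.36
NPV = -$20,650.00 + $6,275.91 + $2,245.36 = -$12,128.74

-$12,128.74


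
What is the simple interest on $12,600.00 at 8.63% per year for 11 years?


Formula: I = P * r * t
Substituting: I = $12,600.00 * 0.0863 * 11
Step: I = $12,600.00 * 0.9493
I = $11,961.18

$11,961.18


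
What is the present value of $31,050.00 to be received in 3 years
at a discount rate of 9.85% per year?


Formula: PV = FV / (1 + r)^n
Substituting: PV = $31,050.00 / (1 + 0.0985)^3
Discount factor: (1.0985)^3 = 1.325562
PV = $31,050.00 / 1.325562 = $23,424.02

$23,424.02


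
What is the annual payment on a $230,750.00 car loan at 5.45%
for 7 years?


Formula: PMT = PV * r / (1 - (1+r)^(-n))
Denominator: 1 - (1 + 0.0545)^(-7) = 0.310278
Numerator: $230,750.00 * 0.0545 = 12575.875
PMT = 12575.875 / 0.310278 = $40,530.96

$40,530.96


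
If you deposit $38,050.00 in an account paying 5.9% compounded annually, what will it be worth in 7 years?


Formula: FV = P * (1 + r)^n
Substituting: FV = $38,050.00 * (1 + 0.059)^7
Growth factor: (1.059)^7 = 1.493729
FV = $38,050.00 * 1.493729 = $56,836.38

$56,836.38


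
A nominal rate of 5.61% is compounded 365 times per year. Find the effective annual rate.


Formula: EAR = (1 + r/m)^m - 1
Period rate: r/m = 0.0561 / 365 = 0.000154
Compounding: (1 + 0.000154)^365 = 1.057699
EAR = 1.057699 - 1 = 0.057699

0.057699


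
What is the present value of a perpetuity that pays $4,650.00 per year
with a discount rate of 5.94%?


Formula: PV = C / r
Substituting: PV = $4,650.00 / 0.0594
PV = $78,282.83

$78,282.83


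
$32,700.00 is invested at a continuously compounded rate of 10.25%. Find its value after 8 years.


Formula: FV = P * e^(r*t)
Exponent: r*t = 0.1025 * 8 = 0.82
e^(0.82) = 2.2705
FV = $32,700.00 * 2.2705 = $74,245.34

$74,245.34


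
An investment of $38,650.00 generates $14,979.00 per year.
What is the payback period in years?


Formula: Payback = investment / annual cash flow
Substituting: Payback = $38,650.00 / $14,979.00
Payback = 2.5803 years

2.5803 years


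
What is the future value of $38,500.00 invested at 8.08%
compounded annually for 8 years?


Formula: FV = P * (1 + r)^n
Substituting: FV = $38,500.00 * (1 + 0.0808)^8
Growth factor: (1.0808)^8 = 1.861927
FV = $38,500.00 * 1.861927 = $71,684.20

$71,684.20


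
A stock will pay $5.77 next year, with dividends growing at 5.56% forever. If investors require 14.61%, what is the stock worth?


Formula: P = D1 / (r - g)
Spread: r - g = 0.1461 - 0.0556 = 0.0905
Substituting: P = $5.77 / 0.0905
P = $63.76

$63.76


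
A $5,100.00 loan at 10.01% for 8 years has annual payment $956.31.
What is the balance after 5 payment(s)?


Formula: Balance = PV*(1+r)^k - PMT*((1+r)^k - 1)/r
Growth: (1 + 0.1001)^5 = 1.611242
Accumulated factor: ((1+r)^k - 1)/r = 6.106316
Balance = $5,100.00 * 1.611242 - $956.31 * 6.106316
Balance = $2,377.80

$2,377.80


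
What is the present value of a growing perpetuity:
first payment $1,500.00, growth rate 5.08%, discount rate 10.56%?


Formula: PV = C / (r - g)
Spread: r - g = 0.1056 - 0.0508 = 0.0548
Substituting: PV = $1,500.00 / 0.0548
PV = $27,372.26

$27,372.26


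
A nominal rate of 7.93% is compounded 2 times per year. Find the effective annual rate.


Formula: EAR = (1 + r/m)^m - 1
Period rate: r/m = 0.0793 / 2 = 0.03965
Compounding: (1 + 0.03965)^2 = 1.080872
EAR = 1.080872 - 1 = 0.080872

0.080872


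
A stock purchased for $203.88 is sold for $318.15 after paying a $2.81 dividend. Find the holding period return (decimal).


Formula: HPR = (P1 - P0 + D) / P0
Gain: $318.15 - $203.88 + $2.81 = $117.08
HPR = $117.08 / $203.88 = 0.5743

0.5743


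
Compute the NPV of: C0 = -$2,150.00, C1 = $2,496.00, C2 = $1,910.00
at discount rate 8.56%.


Formula: NPV = C0 + C1/(1+r) + C2/(1+r)^2
Discount C1: $2,496.00 / (1 + 0.0856) = $2,299.19
Discount C2: $1,910.00 / (1 + 0.0856)^2 = $1,620.67
NPV = -$2,150.00 + $2,299.19 + $1,620.67 = $1,769.86

$1,769.86


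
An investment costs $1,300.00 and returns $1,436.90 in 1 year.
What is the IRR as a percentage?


Formula: IRR = C1/C0 - 1
Substituting: IRR = $1,436.90 / $1,300.00 - 1
Ratio: 1.105308 - 1 = 0.105308
IRR = 10.5308%

10.5308%


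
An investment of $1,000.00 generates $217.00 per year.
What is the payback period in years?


Formula: Payback = investment / annual cash flow
Substituting: Payback = $1,000.00 / $217.00
Payback = 4.6083 years

4.6083 years


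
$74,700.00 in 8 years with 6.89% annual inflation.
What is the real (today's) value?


Formula: Real value = nominal / (1 + inflation)^years
Price level: (1 + 0.0689)^8 = 1.704106
Real value = $74,700.00 / 1.704106 = $43,835.30

$43,835.30


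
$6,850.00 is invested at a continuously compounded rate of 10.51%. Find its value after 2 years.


Formula: FV = P * e^(r*t)
Exponent: r*t = 0.1051 * 2 = 0.2102
e^(0.2102) = 1.233925
FV = $6,850.00 * 1.233925 = $8,452.39

$8,452.39


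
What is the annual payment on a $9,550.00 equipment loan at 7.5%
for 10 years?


Formula: PMT = PV * r / (1 - (1+r)^(-n))
Denominator: 1 - (1 + 0.075)^(-10) = 0.514806
Numerator: $9,550.00 * 0.075 = 716.25
PMT = 716.25 / 0.514806 = $1,391.30

$1,391.30


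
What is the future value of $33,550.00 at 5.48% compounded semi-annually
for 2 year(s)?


Formula: FV = P * (1 + r/m)^(m*t)
Period rate: r/m = 0.0548 / 2 = 0.0274
Total periods: m*t = 2 * 2 = 4
Growth factor: (1 + 0.0274)^4 = 1.114187
FV = $33,550.00 * 1.114187 = $37,380.99

$37,380.99


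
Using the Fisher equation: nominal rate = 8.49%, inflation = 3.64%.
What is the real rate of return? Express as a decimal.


Formula: (1 + r_real) = (1 + r_nom) / (1 + inflation)
Substituting: (1 + r_real) = 1.0849 / 1.0364
(1 + r_real) = 1.046797
r_real = 1.046797 - 1 = 0.046797

0.046797


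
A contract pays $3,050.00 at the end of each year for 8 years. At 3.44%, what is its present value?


Formula: PV = PMT * (1 - (1+r)^(-n)) / r
Discount factor: (1 + 0.0344)^(-8) = 0.762943
Bracket: 1 - 0.762943 = 0.237057
PV = $3,050.00 * 0.237057 / 0.0344 = $21,018.16

$21,018.16


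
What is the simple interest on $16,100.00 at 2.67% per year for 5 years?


Formula: I = P * r * t
Substituting: I = $16,100.00 * 0.0267 * 5
Step: I = $16,100.00 * 0.1335
I = $2,149.35

$2,149.35


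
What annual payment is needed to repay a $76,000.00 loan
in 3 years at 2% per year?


Formula: PMT = PV * r / (1 - (1+r)^(-n))
Denominator: 1 - (1 + 0.02)^(-3) = 0.057678
Numerator: $76,000.00 * 0.02 = 1520.0
PMT = 1520.0 / 0.057678 = $26,353.36

$26,353.36


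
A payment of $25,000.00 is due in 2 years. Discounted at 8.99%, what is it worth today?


Formula: PV = FV / (1 + r)^n
Substituting: PV = $25,000.00 / (1 + 0.0899)^2
Discount factor: (1.0899)^2 = 1.187882
PV = $25,000.00 / 1.187882 = $21,045.86

$21,045.86


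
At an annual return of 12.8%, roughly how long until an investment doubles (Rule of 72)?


Formula: Years ≈ 72 / r
Substituting: Years ≈ 72 / 12.8
Years ≈ 5.6

5.6 years


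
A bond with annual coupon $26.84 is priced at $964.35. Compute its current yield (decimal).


Formula: Current yield = annual coupon / price
Substituting: CY = $26.84 / $964.35
CY = 0.027832

0.027832


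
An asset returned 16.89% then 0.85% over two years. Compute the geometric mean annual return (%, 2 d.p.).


Formula: Geometric mean = ((1+r1)*(1+r2))^(1/2) - 1
Product: (1 + 0.1689) * (1 + 0.0085) = 1.1689 * 1.0085 = 1.178836
Square root: 1.178836^0.5 = 1.085742
Geometric mean = 1.085742 - 1 = 0.085742
As percentage: 8.57%

8.57%


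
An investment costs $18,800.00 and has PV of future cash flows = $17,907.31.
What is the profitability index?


Formula: PI = PV(cash flows) / initial investment
Substituting: PI = $17,907.31 / $18,800.00
PI = 0.9525

0.9525


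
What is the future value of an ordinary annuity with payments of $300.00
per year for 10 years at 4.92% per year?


Formula: FV = PMT * ((1+r)^n - 1) / r
Growth factor: (1 + 0.0492)^10 = 1.616526
Numerator: 1.616526 - 1 = 0.616526
FV = $300.00 * 0.616526 / 0.0492 = $3,759.31

$3,759.31


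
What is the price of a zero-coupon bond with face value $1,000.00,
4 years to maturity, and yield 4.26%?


Formula: Price = FV / (1 + r)^n
Substituting: Price = $1,000.00 / (1 + 0.0426)^4
Discount factor: (1.0426)^4 = 1.181601
Price = $1,000.00 / 1.181601 = $846.31

$846.31


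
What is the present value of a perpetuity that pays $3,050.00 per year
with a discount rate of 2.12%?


Formula: PV = C / r
Substituting: PV = $3,050.00 / 0.0212
PV = $143,867.92

$143,867.92


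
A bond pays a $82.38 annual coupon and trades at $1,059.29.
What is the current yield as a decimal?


Formula: Current yield = annual coupon / price
Substituting: CY = $82.38 / $1,059.29
CY = 0.077769

0.077769


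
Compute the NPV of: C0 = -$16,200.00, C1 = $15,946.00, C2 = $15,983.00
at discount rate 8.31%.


Formula: NPV = C0 + C1/(1+r) + C2/(1+r)^2
Discount C1: $15,946.00 / (1 + 0.0831) = $14,722.56
Discount C2: $15,983.00 / (1 + 0.0831)^2 = $13,624.52
NPV = -$16,200.00 + $14,722.56 + $13,624.52 = $12,147.07

$12,147.07


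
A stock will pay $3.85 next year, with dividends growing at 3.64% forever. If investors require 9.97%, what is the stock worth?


Formula: P = D1 / (r - g)
Spread: r - g = 0.0997 - 0.0364 = 0.0633
Substituting: P = $3.85 / 0.0633
P = $60.82

$60.82


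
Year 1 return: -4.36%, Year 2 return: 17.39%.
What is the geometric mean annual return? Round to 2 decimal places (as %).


Formula: Geometric mean = ((1+r1)*(1+r2))^(1/2) - 1
Product: (1 + -0.0436) * (1 + 0.1739) = 0.9564 * 1.1739 = 1.122718
Square root: 1.122718^0.5 = 1.059584
Geometric mean = 1.059584 - 1 = 0.059584
As percentage: 5.96%

5.96%


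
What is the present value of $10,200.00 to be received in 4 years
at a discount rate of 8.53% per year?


Formula: PV = FV / (1 + r)^n
Substituting: PV = $10,200.00 / (1 + 0.0853)^4
Discount factor: (1.0853)^4 = 1.387392
PV = $10,200.00 / 1.387392 = $7,351.92

$7,351.92


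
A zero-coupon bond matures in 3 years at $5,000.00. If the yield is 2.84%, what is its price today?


Formula: Price = FV / (1 + r)^n
Substituting: Price = $5,000.00 / (1 + 0.0284)^3
Discount factor: (1.0284)^3 = 1.087643
Price = $5,000.00 / 1.087643 = $4,597.10

$4,597.10


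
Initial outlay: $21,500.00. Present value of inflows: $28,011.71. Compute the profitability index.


Formula: PI = PV(cash flows) / initial investment
Substituting: PI = $28,011.71 / $21,500.00
PI = 1.3029

1.3029


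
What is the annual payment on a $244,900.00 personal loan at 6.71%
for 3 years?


Formula: PMT = PV * r / (1 - (1+r)^(-n))
Denominator: 1 - (1 + 0.0671)^(-3) = 0.177029
Numerator: $244,900.00 * 0.0671 = 16432.79
PMT = 16432.79 / 0.177029 = $92,825.52

$92,825.52


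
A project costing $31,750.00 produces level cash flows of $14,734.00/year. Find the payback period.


Formula: Payback = investment / annual cash flow
Substituting: Payback = $31,750.00 / $14,734.00
Payback = 2.1549 years

2.1549 years


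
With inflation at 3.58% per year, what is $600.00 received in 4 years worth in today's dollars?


Formula: Real value = nominal / (1 + inflation)^years
Price level: (1 + 0.0358)^4 = 1.151075
Real value = $600.00 / 1.151075 = $521.25

$521.25


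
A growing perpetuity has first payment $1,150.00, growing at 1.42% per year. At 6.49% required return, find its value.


Formula: PV = C / (r - g)
Spread: r - g = 0.0649 - 0.0142 = 0.0507
Substituting: PV = $1,150.00 / 0.0507
PV = $22,682.45

$22,682.45


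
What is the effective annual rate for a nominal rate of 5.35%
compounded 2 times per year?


Formula: EAR = (1 + r/m)^m - 1
Period rate: r/m = 0.0535 / 2 = 0.02675
Compounding: (1 + 0.02675)^2 = 1.054216
EAR = 1.054216 - 1 = 0.054216

0.054216


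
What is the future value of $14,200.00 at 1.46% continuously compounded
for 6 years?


Formula: FV = P * e^(r*t)
Exponent: r*t = 0.0146 * 6 = 0.0876
e^(0.0876) = 1.091551
FV = $14,200.00 * 1.091551 = $15,500.03

$15,500.03


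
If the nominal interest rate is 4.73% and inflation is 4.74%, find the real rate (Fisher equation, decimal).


Formula: (1 + r_real) = (1 + r_nom) / (1 + inflation)
Substituting: (1 + r_real) = 1.0473 / 1.0474
(1 + r_real) = 0.999905
r_real = 0.999905 - 1 = -9.5e-05

-9.5e-05


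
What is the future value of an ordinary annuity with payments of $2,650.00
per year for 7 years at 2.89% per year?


Formula: FV = PMT * ((1+r)^n - 1) / r
Growth factor: (1 + 0.0289)^7 = 1.220709
Numerator: 1.220709 - 1 = 0.220709
FV = $2,650.00 * 0.220709 / 0.0289 = $20,238.03

$20,238.03


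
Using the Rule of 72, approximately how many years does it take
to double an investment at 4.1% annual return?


Formula: Years ≈ 72 / r
Substituting: Years ≈ 72 / 4.1
Years ≈ 17.6

17.6 years


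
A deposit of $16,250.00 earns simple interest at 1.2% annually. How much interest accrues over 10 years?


Formula: I = P * r * t
Substituting: I = $16,250.00 * 0.012 * 10
Step: I = $16,250.00 * 0.12
I = $1,950.00

$1,950.00


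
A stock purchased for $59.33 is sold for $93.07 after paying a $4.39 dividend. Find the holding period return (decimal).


Formula: HPR = (P1 - P0 + D) / P0
Gain: $93.07 - $59.33 + $4.39 = $38.13
HPR = $38.13 / $59.33 = 0.6427

0.6427


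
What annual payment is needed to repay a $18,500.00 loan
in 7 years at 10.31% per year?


Formula: PMT = PV * r / (1 - (1+r)^(-n))
Denominator: 1 - (1 + 0.1031)^(-7) = 0.496852
Numerator: $18,500.00 * 0.1031 = 1907.35
PMT = 1907.35 / 0.496852 = $3,838.87

$3,838.87


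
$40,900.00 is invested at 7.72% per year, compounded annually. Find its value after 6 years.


Formula: FV = P * (1 + r)^n
Substituting: FV = $40,900.00 * (1 + 0.0772)^6
Growth factor: (1.0772)^6 = 1.562349
FV = $40,900.00 * 1.562349 = $63,900.08

$63,900.08


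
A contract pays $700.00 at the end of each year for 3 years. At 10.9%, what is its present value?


Formula: PV = PMT * (1 - (1+r)^(-n)) / r
Discount factor: (1 + 0.109)^(-3) = 0.733171
Bracket: 1 - 0.733171 = 0.266829
PV = $700.00 * 0.266829 / 0.109 = $1,713.58

$1,713.58


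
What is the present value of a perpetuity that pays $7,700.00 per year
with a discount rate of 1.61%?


Formula: PV = C / r
Substituting: PV = $7,700.00 / 0.0161
PV = $478,260.87

$478,260.87


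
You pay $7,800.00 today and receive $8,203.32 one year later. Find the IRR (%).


Formula: IRR = C1/C0 - 1
Substituting: IRR = $8,203.32 / $7,800.00 - 1
Ratio: 1.051708 - 1 = 0.051708
IRR = 5.1708%

5.1708%


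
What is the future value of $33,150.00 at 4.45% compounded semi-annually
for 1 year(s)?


Formula: FV = P * (1 + r/m)^(m*t)
Period rate: r/m = 0.0445 / 2 = 0.02225
Total periods: m*t = 2 * 1 = 2
Growth factor: (1 + 0.02225)^2 = 1.044995
FV = $33,150.00 * 1.044995 = $34,641.59

$34,641.59


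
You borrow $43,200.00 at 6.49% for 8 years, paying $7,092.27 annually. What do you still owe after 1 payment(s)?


Formula: Balance = PV*(1+r)^k - PMT*((1+r)^k - 1)/r
Growth: (1 + 0.0649)^1 = 1.0649
Accumulated factor: ((1+r)^k - 1)/r = 1.0
Balance = $43,200.00 * 1.0649 - $7,092.27 * 1.0
Balance = $38,911.41

$38,911.41


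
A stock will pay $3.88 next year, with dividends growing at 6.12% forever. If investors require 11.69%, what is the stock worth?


Formula: P = D1 / (r - g)
Spread: r - g = 0.1169 - 0.0612 = 0.0557
Substituting: P = $3.88 / 0.0557
P = $69.66

$69.66


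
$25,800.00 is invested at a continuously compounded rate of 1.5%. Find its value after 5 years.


Formula: FV = P * e^(r*t)
Exponent: r*t = 0.015 * 5 = 0.075
e^(0.075) = 1.077884
FV = $25,800.00 * 1.077884 = $27,809.41

$27,809.41


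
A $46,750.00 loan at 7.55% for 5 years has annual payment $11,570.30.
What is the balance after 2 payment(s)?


Formula: Balance = PV*(1+r)^k - PMT*((1+r)^k - 1)/r
Growth: (1 + 0.0755)^2 = 1.1567
Accumulated factor: ((1+r)^k - 1)/r = 2.0755
Balance = $46,750.00 * 1.1567 - $11,570.30 * 2.0755
Balance = $30,061.58

$30,061.58
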